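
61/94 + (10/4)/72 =4627/6768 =0.68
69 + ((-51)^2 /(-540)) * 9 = 513 /20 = 25.65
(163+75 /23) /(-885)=-3824 /20355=-0.19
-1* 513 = -513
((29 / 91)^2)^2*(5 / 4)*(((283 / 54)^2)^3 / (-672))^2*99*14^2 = 10265778923798015219046675536531887255 / 43170854388056722042715765735424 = 237794.20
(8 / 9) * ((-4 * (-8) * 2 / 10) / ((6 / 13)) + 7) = 2504 / 135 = 18.55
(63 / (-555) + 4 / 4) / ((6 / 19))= 1558 / 555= 2.81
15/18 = 5/6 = 0.83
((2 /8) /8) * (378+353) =731 /32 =22.84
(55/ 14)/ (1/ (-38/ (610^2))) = -209/ 520940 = -0.00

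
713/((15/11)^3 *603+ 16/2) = 949003/2045773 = 0.46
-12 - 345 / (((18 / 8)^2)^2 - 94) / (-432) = -82268 / 6849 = -12.01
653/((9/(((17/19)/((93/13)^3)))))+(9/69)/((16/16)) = 973579772/3163536081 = 0.31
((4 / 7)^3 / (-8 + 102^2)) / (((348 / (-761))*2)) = -1522 / 77556759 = -0.00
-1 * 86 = -86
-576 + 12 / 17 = -9780 / 17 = -575.29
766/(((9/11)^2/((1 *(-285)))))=-8805170/27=-326117.41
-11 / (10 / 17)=-187 / 10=-18.70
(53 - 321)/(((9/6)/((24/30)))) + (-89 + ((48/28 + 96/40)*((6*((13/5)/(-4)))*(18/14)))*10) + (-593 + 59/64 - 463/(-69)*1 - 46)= -1069.60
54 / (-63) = -0.86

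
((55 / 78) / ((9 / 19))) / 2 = 1045 / 1404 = 0.74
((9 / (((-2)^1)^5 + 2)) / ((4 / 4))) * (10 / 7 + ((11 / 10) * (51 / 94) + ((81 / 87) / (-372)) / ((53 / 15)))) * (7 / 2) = -952154241 / 447881800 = -2.13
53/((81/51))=901/27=33.37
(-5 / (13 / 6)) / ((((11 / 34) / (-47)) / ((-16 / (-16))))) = 47940 / 143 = 335.24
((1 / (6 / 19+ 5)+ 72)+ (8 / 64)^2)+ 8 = 518437 / 6464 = 80.20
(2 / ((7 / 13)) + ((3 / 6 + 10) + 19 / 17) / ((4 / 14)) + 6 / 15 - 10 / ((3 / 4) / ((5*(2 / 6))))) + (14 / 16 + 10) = 1432091 / 42840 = 33.43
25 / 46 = 0.54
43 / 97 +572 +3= 55818 / 97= 575.44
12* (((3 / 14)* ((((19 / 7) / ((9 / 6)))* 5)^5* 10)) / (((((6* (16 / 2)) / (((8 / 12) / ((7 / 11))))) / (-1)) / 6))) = -13618544500000 / 66706983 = -204154.71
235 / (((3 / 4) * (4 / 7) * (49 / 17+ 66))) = 7.96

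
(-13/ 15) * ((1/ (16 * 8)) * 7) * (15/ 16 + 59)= -87269/ 30720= -2.84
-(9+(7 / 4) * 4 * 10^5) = -700009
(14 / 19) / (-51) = -14 / 969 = -0.01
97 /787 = 0.12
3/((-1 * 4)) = -3/4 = -0.75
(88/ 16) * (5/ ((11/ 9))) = 45/ 2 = 22.50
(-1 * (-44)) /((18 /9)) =22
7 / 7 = 1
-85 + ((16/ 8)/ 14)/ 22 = -84.99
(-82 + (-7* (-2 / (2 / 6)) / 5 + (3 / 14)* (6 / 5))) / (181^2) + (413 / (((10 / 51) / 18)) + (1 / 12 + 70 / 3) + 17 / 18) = 37937.76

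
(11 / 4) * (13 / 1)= 143 / 4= 35.75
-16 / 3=-5.33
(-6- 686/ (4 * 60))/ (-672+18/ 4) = 0.01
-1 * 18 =-18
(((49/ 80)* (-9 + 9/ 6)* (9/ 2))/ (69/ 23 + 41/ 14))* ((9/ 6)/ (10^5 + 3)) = -27783/ 531215936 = -0.00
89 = 89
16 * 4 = 64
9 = 9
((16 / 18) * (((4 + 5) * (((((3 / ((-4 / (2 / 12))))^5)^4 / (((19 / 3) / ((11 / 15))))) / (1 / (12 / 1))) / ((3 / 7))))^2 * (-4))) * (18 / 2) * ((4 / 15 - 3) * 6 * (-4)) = -19690209 / 14643899733836506046089915428503552000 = -0.00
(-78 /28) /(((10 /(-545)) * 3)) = 1417 /28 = 50.61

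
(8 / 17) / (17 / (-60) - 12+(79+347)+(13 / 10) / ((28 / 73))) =6720 / 5956273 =0.00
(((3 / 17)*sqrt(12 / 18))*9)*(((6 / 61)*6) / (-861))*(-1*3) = 324*sqrt(6) / 297619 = 0.00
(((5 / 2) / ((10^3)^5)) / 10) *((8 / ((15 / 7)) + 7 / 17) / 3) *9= 0.00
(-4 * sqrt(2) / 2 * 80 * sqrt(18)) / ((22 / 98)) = -47040 / 11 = -4276.36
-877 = -877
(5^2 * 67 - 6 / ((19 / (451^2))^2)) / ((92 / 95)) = -710043467.19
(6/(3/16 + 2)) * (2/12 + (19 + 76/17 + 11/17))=39632/595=66.61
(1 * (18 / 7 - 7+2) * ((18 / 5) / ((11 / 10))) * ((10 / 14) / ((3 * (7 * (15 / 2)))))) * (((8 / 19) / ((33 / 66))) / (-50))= 1088 / 1792175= 0.00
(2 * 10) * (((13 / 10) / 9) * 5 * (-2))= -260 / 9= -28.89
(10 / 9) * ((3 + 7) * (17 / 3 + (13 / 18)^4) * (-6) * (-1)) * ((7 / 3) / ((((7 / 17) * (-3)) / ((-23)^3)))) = 3223715089375 / 354294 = 9098983.02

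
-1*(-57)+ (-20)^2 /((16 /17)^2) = 8137 /16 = 508.56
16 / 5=3.20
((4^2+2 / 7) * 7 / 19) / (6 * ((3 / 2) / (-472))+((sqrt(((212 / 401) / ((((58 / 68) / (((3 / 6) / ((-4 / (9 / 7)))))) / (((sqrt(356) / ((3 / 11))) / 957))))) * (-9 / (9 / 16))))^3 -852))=-31878482384330676212391887652102300742009840013380883423376 / 4526845807311346883446352543662566322417718280873993149496193 -22454545322601205256865537282063255707343195389952 * sqrt(5058214) * 89^(3 / 4) / 4526845807311346883446352543662566322417718280873993149496193 -7120296831973219826527392624472512248834879913984 * sqrt(89) / 4526845807311346883446352543662566322417718280873993149496193 -446369727193251684609156201624480201572352 * sqrt(5058214) * 89^(1 / 4) / 4526845807311346883446352543662566322417718280873993149496193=-0.007042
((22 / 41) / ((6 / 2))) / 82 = 11 / 5043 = 0.00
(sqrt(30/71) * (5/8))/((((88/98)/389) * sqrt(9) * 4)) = 95305 * sqrt(2130)/299904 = 14.67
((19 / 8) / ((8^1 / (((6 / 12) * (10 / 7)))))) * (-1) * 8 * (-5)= 475 / 56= 8.48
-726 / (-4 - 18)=33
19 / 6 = 3.17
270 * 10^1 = 2700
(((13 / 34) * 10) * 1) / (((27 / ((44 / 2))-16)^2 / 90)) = 8712 / 5525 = 1.58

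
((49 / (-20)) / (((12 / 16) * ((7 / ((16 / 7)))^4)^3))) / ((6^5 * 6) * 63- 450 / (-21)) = -140737488355328 / 86192476987267121915190915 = -0.00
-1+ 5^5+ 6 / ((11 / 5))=34394 / 11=3126.73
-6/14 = -3/7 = -0.43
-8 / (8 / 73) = -73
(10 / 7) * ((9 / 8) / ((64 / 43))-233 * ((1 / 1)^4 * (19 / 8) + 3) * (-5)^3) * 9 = 515265345 / 256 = 2012755.25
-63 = -63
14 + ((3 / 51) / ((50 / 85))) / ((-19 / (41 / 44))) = 116999 / 8360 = 14.00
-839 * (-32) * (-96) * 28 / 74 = -36083712 / 37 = -975235.46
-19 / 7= -2.71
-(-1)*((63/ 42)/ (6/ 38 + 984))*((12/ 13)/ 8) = 57/ 324116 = 0.00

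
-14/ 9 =-1.56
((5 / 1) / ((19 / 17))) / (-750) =-17 / 2850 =-0.01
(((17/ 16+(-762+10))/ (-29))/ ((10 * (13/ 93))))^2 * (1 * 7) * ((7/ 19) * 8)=2447200308609/ 345657728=7079.84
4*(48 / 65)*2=384 / 65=5.91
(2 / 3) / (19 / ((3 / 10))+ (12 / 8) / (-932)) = 3728 / 354151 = 0.01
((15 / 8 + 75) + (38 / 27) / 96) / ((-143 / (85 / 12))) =-770015 / 202176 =-3.81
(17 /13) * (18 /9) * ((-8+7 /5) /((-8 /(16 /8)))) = 561 /130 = 4.32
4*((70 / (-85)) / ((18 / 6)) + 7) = 1372 / 51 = 26.90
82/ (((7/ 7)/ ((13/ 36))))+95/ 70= 1951/ 63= 30.97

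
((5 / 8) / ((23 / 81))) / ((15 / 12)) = 81 / 46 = 1.76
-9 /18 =-1 /2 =-0.50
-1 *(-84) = 84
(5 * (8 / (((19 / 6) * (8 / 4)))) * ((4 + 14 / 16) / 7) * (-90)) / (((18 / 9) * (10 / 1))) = -5265 / 266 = -19.79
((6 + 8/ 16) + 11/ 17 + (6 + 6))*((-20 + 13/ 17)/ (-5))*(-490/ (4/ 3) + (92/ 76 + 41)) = -2631372597/ 109820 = -23960.78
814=814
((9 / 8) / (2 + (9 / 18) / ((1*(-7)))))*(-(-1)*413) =2891 / 12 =240.92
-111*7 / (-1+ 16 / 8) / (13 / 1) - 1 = -790 / 13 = -60.77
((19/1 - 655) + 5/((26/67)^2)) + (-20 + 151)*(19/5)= -354891/3380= -105.00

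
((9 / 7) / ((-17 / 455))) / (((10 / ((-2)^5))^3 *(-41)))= -27.50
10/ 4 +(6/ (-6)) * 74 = -143/ 2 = -71.50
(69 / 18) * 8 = 92 / 3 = 30.67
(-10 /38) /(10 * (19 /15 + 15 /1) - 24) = -15 /7904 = -0.00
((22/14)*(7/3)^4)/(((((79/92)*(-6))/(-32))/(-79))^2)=8175276032/729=11214370.41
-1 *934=-934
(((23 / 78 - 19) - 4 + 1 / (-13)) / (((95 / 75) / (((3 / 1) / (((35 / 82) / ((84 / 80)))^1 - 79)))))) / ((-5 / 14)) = -655713 / 341107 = -1.92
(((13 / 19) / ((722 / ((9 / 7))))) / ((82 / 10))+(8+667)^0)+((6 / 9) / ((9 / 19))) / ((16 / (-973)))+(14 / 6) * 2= -33982721999 / 425203128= -79.92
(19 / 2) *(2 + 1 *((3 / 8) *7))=703 / 16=43.94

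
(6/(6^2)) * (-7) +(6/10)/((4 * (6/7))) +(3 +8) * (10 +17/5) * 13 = 45965/24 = 1915.21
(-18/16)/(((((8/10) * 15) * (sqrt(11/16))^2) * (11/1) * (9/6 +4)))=-3/1331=-0.00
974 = 974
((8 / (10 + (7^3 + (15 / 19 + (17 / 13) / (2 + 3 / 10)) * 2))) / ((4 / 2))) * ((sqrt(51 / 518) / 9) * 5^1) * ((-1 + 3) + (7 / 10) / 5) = 607867 * sqrt(26418) / 23552692065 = 0.00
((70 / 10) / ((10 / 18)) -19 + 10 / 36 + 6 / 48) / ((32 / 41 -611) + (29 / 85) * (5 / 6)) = 1504823 / 153044940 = 0.01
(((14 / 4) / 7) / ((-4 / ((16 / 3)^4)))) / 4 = -2048 / 81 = -25.28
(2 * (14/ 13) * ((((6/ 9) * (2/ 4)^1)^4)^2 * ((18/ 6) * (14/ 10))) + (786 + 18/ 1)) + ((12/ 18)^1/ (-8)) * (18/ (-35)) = 1600184717/ 1990170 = 804.04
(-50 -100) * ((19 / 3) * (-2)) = 1900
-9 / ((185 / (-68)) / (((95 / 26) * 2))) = 11628 / 481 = 24.17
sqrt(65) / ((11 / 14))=14 * sqrt(65) / 11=10.26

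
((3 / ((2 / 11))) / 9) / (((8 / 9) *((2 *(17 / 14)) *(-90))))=-77 / 8160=-0.01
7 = 7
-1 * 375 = -375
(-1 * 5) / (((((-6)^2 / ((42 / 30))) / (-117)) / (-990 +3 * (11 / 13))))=-89859 / 4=-22464.75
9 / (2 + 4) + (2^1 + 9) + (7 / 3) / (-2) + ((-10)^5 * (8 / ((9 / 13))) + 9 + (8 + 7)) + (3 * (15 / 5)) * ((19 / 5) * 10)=-10396604 / 9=-1155178.22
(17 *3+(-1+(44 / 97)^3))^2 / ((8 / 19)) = 9928505966017891 / 1665944009858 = 5959.69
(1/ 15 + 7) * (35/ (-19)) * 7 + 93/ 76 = -89.90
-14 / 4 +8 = 9 / 2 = 4.50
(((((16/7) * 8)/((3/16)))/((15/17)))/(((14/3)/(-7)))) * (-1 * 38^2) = 25137152/105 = 239401.45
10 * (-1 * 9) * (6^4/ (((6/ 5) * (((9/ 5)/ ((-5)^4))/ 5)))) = -168750000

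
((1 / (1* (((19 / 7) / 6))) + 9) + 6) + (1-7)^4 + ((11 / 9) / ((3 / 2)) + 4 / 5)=3372527 / 2565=1314.83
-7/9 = -0.78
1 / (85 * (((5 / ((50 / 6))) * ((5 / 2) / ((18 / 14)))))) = 6 / 595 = 0.01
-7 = -7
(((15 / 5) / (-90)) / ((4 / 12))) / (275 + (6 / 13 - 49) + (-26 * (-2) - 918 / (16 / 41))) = 52 / 1078435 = 0.00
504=504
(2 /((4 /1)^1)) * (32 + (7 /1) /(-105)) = 479 /30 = 15.97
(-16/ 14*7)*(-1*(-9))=-72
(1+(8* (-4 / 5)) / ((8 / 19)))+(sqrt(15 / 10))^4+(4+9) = 21 / 20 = 1.05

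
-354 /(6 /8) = -472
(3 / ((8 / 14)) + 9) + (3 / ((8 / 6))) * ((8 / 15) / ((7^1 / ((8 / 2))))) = 2091 / 140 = 14.94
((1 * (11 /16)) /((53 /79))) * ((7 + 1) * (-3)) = -2607 /106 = -24.59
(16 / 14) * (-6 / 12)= -4 / 7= -0.57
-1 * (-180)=180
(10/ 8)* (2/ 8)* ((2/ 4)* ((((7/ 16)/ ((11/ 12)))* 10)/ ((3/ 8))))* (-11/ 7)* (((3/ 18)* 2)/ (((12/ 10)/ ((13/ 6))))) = -1625/ 864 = -1.88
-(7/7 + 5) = -6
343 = 343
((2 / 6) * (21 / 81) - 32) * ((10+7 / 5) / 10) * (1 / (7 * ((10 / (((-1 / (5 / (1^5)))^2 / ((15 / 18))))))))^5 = -88407 / 16028404235839843750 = -0.00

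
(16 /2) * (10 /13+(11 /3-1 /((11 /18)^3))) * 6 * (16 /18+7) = 3197840 /155727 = 20.53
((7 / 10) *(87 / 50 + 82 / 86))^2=1643248369 / 462250000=3.55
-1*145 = -145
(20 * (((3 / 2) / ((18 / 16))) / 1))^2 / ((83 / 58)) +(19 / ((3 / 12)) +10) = 582.92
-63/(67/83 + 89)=-5229/7454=-0.70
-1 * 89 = -89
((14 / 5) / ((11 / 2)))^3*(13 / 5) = 285376 / 831875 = 0.34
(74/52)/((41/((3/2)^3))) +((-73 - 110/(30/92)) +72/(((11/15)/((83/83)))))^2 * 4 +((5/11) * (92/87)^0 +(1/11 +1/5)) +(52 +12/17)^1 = 307712096465699/789394320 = 389807.84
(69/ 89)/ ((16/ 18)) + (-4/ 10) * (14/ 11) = 14219/ 39160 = 0.36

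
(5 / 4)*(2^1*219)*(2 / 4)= 273.75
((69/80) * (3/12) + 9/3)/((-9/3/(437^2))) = -65502367/320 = -204694.90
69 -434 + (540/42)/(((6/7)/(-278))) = -4535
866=866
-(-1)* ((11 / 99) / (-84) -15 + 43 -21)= 7.00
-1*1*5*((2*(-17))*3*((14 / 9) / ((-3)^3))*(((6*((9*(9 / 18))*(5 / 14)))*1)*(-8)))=6800 / 3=2266.67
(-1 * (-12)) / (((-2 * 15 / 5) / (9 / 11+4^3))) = -1426 / 11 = -129.64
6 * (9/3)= 18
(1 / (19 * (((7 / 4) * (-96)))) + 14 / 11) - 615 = -21549203 / 35112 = -613.73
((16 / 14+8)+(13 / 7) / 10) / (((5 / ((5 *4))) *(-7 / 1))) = -1306 / 245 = -5.33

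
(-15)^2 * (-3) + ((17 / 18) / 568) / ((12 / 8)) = -10351783 / 15336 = -675.00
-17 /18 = -0.94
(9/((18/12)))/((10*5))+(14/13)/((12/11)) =2159/1950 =1.11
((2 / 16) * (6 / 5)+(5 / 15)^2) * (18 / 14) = 47 / 140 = 0.34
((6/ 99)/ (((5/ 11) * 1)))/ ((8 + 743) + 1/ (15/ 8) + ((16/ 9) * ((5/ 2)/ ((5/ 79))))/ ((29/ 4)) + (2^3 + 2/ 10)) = 87/ 502046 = 0.00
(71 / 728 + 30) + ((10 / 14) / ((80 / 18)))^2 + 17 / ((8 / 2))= 1401333 / 40768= 34.37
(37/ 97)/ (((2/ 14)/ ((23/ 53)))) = 5957/ 5141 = 1.16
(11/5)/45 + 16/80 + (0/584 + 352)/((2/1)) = 176.25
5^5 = 3125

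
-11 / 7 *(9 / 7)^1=-2.02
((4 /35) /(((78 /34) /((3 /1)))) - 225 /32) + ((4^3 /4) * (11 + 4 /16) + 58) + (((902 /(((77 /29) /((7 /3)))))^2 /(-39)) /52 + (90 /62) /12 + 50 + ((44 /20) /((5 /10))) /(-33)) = -4549537807 /158427360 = -28.72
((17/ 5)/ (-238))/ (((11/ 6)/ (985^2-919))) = -2907918/ 385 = -7553.03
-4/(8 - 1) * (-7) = 4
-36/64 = -9/16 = -0.56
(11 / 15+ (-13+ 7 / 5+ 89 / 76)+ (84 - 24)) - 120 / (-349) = 20150903 / 397860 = 50.65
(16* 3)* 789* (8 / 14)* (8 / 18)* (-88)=-5924864 / 7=-846409.14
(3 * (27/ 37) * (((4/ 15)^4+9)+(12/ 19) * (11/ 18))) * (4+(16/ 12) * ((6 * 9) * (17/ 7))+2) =1633680582/ 439375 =3718.19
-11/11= -1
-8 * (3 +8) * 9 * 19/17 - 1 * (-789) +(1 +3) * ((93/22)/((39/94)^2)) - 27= -2365094/94809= -24.95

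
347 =347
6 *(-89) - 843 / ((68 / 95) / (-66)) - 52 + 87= 77230.56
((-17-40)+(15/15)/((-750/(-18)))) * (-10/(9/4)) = 18992/75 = 253.23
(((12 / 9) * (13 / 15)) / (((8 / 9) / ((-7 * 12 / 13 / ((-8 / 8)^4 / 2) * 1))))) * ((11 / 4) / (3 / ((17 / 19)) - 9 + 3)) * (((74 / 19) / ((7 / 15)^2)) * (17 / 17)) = 41514 / 133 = 312.14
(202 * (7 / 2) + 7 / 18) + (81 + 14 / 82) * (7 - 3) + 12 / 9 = 762653 / 738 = 1033.41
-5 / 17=-0.29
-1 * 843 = -843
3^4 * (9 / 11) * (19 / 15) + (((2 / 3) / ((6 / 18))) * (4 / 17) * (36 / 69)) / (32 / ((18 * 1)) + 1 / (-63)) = 66905019 / 795685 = 84.08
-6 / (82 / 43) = -129 / 41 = -3.15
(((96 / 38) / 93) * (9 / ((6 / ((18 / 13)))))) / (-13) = -432 / 99541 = -0.00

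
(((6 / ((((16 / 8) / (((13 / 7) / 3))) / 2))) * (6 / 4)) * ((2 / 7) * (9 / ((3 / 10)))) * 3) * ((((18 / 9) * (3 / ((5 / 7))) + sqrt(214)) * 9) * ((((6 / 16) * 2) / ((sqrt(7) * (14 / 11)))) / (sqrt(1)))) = 312741 * sqrt(7) / 343 + 521235 * sqrt(1498) / 4802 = 6613.49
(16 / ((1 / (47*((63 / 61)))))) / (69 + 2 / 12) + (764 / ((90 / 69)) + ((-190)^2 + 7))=2787482401 / 75945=36703.96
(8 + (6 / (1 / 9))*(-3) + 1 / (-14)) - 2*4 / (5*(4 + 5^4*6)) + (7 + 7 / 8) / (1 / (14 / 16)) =-618820537 / 4204480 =-147.18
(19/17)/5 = 19/85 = 0.22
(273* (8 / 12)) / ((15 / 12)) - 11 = 673 / 5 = 134.60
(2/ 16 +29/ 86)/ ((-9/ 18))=-159/ 172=-0.92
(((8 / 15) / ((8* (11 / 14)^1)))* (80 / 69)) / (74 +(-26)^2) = 112 / 853875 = 0.00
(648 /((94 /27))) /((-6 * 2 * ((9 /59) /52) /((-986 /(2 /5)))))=612572220 /47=13033451.49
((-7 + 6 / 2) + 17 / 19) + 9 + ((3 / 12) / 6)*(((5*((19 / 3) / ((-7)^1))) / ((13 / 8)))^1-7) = 683075 / 124488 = 5.49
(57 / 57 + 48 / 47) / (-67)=-0.03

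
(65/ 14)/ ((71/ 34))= 1105/ 497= 2.22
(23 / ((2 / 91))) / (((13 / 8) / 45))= 28980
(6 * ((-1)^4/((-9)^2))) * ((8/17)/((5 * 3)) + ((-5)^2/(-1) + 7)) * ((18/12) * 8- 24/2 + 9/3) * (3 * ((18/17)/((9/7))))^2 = -1796144/73695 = -24.37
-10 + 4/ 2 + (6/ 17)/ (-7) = -958/ 119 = -8.05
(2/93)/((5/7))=14/465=0.03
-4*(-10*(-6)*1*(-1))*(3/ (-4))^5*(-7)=25515/ 64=398.67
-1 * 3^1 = -3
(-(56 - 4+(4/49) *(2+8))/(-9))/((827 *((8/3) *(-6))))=-647/1458828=-0.00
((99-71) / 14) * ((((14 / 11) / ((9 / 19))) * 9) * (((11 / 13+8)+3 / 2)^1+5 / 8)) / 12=151753 / 3432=44.22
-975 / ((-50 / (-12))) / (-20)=117 / 10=11.70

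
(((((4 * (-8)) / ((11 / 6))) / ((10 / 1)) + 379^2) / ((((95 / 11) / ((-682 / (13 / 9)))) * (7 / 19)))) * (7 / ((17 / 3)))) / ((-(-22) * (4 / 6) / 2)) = -19837299249 / 5525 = -3590461.40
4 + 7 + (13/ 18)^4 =1183297/ 104976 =11.27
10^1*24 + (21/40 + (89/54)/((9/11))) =2357483/9720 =242.54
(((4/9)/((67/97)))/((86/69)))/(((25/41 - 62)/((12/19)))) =-731768/137778063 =-0.01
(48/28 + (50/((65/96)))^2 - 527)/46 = 253469/2366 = 107.13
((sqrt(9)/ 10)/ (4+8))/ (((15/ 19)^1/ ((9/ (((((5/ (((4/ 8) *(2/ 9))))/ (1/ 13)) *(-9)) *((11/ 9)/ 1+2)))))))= -19/ 1131000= -0.00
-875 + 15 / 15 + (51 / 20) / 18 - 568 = -173023 / 120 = -1441.86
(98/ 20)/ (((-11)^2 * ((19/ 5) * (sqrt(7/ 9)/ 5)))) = 0.06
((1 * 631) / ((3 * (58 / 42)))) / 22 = 4417 / 638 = 6.92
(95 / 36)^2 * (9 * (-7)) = -63175 / 144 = -438.72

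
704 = 704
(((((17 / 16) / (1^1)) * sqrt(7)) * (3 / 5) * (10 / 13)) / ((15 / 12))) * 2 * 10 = 102 * sqrt(7) / 13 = 20.76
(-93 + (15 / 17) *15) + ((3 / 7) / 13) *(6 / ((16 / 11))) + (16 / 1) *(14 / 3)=-184231 / 37128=-4.96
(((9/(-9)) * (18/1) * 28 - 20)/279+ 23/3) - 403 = -110822/279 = -397.21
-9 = -9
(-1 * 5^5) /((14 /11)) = -34375 /14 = -2455.36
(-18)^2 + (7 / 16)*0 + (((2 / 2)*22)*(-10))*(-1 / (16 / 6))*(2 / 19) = 6321 / 19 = 332.68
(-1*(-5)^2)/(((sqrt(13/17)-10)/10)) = 250*sqrt(221)/1687+42500/1687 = 27.40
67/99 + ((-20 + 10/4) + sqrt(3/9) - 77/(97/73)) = -1436065/19206 + sqrt(3)/3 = -74.19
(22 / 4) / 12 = 11 / 24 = 0.46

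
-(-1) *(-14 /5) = -14 /5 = -2.80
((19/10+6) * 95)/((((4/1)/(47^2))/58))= 96155561/4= 24038890.25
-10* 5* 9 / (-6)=75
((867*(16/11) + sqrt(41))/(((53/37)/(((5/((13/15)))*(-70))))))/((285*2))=-89821200/144001 - 6475*sqrt(41)/13091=-626.92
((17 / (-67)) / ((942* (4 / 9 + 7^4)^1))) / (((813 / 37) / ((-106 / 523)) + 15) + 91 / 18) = 900099 / 709066196363890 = 0.00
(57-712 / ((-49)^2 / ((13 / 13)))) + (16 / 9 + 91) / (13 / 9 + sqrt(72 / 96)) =163202205 / 1039633-15030*sqrt(3) / 433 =96.86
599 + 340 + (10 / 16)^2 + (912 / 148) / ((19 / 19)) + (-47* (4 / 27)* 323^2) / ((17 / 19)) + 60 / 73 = -3784997625337 / 4667328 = -810956.00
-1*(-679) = 679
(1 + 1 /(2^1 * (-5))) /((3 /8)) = 12 /5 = 2.40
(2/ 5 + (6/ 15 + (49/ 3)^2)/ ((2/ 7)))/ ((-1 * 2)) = -84197/ 180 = -467.76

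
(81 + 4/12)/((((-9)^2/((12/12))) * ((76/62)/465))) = 586210/1539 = 380.90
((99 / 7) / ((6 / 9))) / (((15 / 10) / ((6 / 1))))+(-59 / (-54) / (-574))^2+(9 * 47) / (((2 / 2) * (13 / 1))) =1466244871957 / 12489776208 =117.40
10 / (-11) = -10 / 11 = -0.91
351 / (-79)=-351 / 79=-4.44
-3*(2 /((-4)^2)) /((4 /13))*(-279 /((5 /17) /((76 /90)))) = 390507 /400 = 976.27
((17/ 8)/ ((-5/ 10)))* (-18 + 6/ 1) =51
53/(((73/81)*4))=4293/292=14.70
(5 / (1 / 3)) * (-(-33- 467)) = 7500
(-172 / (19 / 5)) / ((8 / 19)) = -215 / 2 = -107.50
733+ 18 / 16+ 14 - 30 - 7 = 5689 / 8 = 711.12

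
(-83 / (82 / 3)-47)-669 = -58961 / 82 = -719.04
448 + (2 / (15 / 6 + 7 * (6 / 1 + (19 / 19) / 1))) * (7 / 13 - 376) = 580348 / 1339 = 433.42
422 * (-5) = -2110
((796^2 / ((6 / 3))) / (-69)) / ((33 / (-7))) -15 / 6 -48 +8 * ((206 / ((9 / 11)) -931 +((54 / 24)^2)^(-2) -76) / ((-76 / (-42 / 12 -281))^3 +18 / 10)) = -579899524395124135 / 241850667803382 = -2397.76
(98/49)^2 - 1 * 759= -755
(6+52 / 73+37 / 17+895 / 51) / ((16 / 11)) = 270677 / 14892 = 18.18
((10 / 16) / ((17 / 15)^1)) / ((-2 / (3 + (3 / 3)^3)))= -75 / 68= -1.10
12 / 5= 2.40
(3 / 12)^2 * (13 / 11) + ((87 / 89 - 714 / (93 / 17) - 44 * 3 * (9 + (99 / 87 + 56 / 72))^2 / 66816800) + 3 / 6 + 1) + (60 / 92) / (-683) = -46280997539611270451977 / 361666565626579210800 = -127.97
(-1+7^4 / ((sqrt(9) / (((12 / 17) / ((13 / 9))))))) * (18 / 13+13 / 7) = 25433425 / 20111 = 1264.65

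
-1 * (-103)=103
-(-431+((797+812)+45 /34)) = -40097 /34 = -1179.32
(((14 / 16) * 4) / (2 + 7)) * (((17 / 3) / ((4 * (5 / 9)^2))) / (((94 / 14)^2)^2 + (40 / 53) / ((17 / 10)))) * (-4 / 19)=-772298457 / 4177675331950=-0.00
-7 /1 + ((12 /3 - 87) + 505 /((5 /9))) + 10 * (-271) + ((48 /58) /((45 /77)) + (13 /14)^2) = -1888.72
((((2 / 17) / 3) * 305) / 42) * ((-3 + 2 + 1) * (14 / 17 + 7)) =0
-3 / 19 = -0.16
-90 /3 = -30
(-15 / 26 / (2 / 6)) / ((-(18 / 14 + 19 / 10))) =1575 / 2899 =0.54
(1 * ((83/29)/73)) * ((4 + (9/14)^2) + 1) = 88063/414932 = 0.21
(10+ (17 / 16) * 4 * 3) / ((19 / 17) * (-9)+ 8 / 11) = -17017 / 6980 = -2.44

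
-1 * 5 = -5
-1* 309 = -309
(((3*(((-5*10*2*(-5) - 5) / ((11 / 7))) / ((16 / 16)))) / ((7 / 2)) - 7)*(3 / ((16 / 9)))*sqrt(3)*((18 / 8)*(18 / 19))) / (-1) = -575181*sqrt(3) / 608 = -1638.56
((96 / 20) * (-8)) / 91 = -192 / 455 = -0.42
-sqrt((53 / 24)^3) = -53 * sqrt(318) / 288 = -3.28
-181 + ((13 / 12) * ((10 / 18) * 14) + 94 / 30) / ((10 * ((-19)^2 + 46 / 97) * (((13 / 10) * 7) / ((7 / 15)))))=-334137815213 / 1846066950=-181.00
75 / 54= 25 / 18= 1.39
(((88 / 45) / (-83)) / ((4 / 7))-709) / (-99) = 2648269 / 369765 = 7.16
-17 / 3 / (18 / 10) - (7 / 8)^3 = -52781 / 13824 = -3.82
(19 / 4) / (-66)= -19 / 264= -0.07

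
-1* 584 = -584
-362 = -362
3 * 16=48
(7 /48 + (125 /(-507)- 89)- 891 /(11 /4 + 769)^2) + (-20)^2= 296711115023 /954368688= 310.90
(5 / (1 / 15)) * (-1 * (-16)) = 1200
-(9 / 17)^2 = -0.28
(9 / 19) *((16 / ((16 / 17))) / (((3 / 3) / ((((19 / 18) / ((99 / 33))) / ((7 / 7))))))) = 17 / 6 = 2.83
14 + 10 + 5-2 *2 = 25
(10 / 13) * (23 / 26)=0.68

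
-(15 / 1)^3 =-3375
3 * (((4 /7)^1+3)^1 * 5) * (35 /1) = 1875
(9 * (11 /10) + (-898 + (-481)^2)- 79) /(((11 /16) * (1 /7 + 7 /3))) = 8796858 /65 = 135336.28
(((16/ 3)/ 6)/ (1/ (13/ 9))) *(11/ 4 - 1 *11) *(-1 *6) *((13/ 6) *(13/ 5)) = 48334/ 135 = 358.03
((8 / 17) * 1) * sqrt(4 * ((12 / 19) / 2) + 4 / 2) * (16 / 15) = 128 * sqrt(1178) / 4845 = 0.91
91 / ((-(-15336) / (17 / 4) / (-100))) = -2.52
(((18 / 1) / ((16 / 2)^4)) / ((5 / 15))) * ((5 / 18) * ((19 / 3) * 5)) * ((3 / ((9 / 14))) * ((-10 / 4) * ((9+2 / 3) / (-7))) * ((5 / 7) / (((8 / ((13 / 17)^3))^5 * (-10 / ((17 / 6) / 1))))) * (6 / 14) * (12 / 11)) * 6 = -3525428381345500888375 / 6090508473459639002630979584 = -0.00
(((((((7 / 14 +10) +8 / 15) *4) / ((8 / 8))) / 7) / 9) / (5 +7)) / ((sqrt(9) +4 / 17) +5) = 5627 / 793800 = 0.01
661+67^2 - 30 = 5120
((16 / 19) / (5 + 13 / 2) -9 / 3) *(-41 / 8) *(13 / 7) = 681707 / 24472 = 27.86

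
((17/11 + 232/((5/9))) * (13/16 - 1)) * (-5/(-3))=-23053/176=-130.98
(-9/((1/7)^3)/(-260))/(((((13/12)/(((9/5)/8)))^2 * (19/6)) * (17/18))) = 0.17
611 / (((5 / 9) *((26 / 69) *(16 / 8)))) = 29187 / 20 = 1459.35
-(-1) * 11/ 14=11/ 14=0.79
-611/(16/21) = -12831/16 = -801.94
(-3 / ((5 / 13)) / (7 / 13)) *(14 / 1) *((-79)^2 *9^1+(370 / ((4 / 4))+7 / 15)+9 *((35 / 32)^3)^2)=-11469328.62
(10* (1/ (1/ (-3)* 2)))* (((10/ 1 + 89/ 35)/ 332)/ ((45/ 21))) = -439/ 1660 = -0.26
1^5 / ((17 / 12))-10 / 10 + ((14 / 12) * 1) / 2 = 59 / 204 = 0.29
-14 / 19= -0.74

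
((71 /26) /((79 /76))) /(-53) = -2698 /54431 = -0.05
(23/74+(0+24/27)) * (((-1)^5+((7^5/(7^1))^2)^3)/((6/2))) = 8504077992948475839200/111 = 76613315251788070623.42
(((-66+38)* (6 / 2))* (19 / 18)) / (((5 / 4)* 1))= -1064 / 15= -70.93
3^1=3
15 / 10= 3 / 2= 1.50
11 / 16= 0.69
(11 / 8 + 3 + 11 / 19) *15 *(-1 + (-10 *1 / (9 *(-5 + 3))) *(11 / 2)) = 152.75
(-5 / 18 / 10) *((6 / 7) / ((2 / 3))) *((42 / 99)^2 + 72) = -19651 / 7623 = -2.58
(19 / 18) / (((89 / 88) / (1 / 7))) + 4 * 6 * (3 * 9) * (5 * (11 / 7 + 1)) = 46715156 / 5607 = 8331.58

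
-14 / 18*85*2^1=-1190 / 9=-132.22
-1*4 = -4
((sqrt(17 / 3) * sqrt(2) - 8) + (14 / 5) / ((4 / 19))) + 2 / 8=sqrt(102) / 3 + 111 / 20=8.92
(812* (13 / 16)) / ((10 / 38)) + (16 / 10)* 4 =50269 / 20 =2513.45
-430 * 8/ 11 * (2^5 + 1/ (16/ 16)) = -10320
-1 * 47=-47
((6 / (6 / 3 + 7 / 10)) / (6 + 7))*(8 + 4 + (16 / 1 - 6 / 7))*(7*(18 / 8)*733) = 696350 / 13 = 53565.38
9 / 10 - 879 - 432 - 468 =-17781 / 10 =-1778.10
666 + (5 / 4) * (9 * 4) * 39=2421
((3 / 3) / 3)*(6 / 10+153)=256 / 5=51.20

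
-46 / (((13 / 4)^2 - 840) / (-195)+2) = -143520 / 19511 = -7.36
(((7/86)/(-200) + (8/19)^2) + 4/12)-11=-195399581/18627600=-10.49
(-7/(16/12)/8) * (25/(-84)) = 25/128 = 0.20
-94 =-94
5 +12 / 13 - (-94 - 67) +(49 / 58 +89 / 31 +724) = 20911289 / 23374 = 894.64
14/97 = 0.14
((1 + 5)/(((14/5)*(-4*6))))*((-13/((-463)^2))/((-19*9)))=-65/2052797544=-0.00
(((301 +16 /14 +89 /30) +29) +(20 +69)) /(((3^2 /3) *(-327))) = -88853 /206010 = -0.43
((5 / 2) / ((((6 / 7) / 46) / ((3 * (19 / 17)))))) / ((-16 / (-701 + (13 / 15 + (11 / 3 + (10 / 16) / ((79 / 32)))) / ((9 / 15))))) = 7536443005 / 386784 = 19484.89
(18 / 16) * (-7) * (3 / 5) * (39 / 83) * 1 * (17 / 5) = -125307 / 16600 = -7.55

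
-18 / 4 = -9 / 2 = -4.50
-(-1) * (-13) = -13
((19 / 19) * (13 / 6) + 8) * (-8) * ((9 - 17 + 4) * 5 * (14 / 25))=13664 / 15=910.93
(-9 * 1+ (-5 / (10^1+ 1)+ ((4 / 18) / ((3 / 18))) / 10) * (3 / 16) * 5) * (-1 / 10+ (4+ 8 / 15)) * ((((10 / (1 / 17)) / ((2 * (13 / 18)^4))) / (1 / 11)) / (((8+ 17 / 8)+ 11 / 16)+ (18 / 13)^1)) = -64757192472 / 5573789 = -11618.16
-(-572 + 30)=542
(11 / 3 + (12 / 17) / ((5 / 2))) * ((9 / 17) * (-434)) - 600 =-2178114 / 1445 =-1507.35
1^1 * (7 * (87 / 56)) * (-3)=-32.62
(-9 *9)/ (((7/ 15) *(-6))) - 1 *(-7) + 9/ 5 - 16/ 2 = 2081/ 70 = 29.73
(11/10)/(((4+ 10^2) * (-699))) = -11/726960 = -0.00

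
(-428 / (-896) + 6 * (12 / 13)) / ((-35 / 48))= -52557 / 6370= -8.25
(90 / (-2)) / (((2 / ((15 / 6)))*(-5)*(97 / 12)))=1.39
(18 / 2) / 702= 1 / 78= 0.01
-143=-143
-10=-10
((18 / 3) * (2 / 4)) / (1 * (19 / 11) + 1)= 11 / 10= 1.10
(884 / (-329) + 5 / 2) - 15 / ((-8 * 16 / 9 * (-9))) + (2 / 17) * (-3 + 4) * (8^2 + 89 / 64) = 7.39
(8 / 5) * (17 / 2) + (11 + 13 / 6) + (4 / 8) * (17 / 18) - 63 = -6437 / 180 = -35.76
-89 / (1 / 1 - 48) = 89 / 47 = 1.89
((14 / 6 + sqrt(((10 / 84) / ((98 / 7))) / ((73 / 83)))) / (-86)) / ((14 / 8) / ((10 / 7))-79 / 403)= -56420 / 2139723-4030 * sqrt(90885) / 1093398453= -0.03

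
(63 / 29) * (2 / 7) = 18 / 29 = 0.62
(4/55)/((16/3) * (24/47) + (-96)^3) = -47/571758880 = -0.00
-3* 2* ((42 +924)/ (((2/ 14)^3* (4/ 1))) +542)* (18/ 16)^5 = -29539793691/ 32768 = -901482.96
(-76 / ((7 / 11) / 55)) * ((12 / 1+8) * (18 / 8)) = -2069100 / 7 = -295585.71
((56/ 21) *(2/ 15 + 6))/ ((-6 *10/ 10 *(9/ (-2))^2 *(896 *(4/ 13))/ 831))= -82823/ 204120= -0.41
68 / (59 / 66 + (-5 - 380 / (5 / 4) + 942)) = 264 / 2461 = 0.11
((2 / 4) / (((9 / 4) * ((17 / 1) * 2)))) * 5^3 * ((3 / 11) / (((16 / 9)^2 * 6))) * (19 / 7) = 21375 / 670208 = 0.03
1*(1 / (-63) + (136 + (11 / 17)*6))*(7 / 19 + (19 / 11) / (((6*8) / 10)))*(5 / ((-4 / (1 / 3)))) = -2736042205 / 64465632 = -42.44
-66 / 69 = -22 / 23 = -0.96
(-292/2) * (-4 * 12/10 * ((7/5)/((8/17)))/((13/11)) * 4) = 2293368/325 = 7056.52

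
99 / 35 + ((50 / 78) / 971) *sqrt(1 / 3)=25 *sqrt(3) / 113607 + 99 / 35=2.83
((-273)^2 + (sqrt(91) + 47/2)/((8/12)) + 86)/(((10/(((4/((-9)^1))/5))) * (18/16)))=-1194404/2025 - 8 * sqrt(91)/675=-589.94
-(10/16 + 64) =-517/8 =-64.62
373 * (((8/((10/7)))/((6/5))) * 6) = 10444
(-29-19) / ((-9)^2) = -16 / 27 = -0.59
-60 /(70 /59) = -354 /7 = -50.57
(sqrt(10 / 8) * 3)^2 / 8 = 45 / 32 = 1.41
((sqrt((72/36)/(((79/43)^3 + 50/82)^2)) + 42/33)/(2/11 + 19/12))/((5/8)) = 573722512 * sqrt(2)/4310941535 + 1344/1165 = 1.34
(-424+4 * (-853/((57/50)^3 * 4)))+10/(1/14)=-159219812/185193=-859.75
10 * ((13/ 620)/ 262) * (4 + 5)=117/ 16244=0.01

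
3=3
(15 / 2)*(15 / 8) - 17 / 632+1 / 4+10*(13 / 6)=136331 / 3792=35.95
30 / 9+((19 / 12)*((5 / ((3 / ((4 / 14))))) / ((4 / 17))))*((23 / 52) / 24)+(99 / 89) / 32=191852809 / 55980288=3.43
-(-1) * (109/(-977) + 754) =736549/977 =753.89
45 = 45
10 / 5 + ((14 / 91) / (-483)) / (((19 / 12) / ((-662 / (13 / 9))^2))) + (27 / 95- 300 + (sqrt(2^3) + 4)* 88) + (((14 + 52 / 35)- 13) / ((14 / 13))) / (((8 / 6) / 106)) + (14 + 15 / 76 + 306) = 176* sqrt(2) + 242619640429 / 470443610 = 764.63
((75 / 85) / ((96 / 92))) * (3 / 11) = 345 / 1496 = 0.23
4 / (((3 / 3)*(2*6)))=1 / 3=0.33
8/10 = 4/5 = 0.80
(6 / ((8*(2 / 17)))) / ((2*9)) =17 / 48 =0.35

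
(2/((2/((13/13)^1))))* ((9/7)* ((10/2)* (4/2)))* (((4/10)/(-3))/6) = -2/7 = -0.29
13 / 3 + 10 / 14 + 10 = 316 / 21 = 15.05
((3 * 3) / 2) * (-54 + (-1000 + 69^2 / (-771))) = -2452185 / 514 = -4770.79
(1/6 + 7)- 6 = 7/6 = 1.17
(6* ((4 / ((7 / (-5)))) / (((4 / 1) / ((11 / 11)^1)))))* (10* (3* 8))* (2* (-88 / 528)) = 2400 / 7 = 342.86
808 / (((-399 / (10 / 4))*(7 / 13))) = -26260 / 2793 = -9.40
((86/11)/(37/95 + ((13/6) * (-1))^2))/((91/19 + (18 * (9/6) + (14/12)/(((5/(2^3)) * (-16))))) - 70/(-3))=0.03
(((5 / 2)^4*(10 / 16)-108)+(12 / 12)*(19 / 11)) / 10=-115257 / 14080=-8.19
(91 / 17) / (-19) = -91 / 323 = -0.28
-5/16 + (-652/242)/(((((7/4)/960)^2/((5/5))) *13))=-76913434985/1233232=-62367.37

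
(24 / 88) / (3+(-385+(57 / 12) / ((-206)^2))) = -169744 / 237754693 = -0.00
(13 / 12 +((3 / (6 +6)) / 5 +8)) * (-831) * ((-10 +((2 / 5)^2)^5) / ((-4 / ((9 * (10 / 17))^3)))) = -5403228694009092 / 1919140625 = -2815441.78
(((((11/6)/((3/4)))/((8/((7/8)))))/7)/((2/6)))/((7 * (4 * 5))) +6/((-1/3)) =-241909/13440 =-18.00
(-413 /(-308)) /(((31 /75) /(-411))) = -1333.34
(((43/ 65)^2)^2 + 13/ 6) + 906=97288568431/ 107103750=908.36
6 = 6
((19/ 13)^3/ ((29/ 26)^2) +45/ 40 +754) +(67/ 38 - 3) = 1256993675/ 1661816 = 756.40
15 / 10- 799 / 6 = -395 / 3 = -131.67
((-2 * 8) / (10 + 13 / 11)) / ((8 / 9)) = -66 / 41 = -1.61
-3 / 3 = -1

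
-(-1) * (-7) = -7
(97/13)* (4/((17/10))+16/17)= 5432/221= 24.58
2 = 2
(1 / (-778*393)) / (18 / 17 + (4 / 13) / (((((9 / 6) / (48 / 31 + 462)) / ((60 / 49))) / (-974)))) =335699 / 11639993064778116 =0.00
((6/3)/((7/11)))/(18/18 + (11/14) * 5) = 44/69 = 0.64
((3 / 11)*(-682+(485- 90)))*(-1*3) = 2583 / 11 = 234.82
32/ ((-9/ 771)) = -8224/ 3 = -2741.33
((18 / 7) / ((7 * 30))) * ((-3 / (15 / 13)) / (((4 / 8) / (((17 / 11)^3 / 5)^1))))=-383214 / 8152375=-0.05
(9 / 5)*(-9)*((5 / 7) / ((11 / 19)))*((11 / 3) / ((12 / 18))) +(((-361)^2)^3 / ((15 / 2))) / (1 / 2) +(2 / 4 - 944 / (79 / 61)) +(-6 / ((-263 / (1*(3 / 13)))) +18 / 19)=318039480811443401587802 / 538851495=590217311750138.88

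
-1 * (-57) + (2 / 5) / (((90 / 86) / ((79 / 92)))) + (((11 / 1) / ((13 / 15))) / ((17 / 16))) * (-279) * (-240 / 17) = 1831844244679 / 38884950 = 47109.34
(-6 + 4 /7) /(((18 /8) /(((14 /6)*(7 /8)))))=-4.93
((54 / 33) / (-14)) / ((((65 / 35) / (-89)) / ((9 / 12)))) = 2403 / 572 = 4.20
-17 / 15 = -1.13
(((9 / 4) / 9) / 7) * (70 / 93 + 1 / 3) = 101 / 2604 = 0.04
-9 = -9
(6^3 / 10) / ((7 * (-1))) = -108 / 35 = -3.09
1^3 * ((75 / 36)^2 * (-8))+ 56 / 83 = -50867 / 1494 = -34.05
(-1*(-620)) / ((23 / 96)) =59520 / 23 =2587.83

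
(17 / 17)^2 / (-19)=-1 / 19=-0.05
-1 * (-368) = 368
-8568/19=-450.95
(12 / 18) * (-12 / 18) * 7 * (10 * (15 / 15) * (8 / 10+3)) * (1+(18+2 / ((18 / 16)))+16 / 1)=-352184 / 81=-4347.95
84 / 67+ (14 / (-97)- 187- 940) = -7317163 / 6499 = -1125.89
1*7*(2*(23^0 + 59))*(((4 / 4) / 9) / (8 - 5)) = 280 / 9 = 31.11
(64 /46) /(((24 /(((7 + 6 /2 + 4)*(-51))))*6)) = -476 /69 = -6.90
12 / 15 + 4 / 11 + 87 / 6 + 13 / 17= 30721 / 1870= 16.43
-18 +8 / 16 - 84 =-101.50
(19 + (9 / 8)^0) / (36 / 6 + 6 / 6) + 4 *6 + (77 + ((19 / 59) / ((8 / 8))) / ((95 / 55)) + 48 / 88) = 475148 / 4543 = 104.59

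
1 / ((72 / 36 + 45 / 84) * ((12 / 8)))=56 / 213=0.26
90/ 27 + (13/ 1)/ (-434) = 4301/ 1302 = 3.30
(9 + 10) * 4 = 76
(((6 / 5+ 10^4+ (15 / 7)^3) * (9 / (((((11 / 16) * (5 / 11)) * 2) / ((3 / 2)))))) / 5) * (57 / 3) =35230650516 / 42875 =821706.13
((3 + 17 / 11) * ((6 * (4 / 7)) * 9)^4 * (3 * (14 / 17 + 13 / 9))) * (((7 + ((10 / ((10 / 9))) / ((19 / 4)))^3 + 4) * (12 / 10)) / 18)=102479127196262400 / 3079601833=33276745.75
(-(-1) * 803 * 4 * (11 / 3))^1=35332 / 3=11777.33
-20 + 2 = -18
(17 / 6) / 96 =0.03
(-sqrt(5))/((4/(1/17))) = -sqrt(5)/68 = -0.03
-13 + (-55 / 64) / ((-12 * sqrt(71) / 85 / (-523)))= -2445025 * sqrt(71) / 54528 - 13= -390.83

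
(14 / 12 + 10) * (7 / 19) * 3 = 469 / 38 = 12.34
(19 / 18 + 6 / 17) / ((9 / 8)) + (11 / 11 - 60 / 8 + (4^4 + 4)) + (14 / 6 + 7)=727291 / 2754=264.09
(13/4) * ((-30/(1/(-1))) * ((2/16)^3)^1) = 0.19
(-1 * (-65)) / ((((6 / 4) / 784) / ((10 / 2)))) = 509600 / 3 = 169866.67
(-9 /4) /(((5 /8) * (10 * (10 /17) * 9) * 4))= -17 /1000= -0.02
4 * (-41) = -164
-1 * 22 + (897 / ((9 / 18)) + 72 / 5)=8932 / 5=1786.40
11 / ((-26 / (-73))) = 803 / 26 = 30.88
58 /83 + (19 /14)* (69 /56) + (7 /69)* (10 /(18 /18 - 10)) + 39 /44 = 1397810087 /444506832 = 3.14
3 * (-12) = -36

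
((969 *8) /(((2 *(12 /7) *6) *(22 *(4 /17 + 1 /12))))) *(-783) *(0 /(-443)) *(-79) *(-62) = 0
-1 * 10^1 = -10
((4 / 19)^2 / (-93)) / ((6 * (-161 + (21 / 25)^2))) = 625 / 1261304037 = 0.00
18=18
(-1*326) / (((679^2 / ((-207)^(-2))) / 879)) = -95518 / 6585048603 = -0.00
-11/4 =-2.75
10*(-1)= -10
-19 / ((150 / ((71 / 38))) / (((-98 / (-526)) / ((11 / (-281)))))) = 977599 / 867900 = 1.13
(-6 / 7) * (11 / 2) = -33 / 7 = -4.71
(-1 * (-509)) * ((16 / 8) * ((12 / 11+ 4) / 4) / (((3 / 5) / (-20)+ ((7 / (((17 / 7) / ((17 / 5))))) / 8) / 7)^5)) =4560640000000000 / 225622639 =20213574.40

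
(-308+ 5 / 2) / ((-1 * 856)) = 611 / 1712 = 0.36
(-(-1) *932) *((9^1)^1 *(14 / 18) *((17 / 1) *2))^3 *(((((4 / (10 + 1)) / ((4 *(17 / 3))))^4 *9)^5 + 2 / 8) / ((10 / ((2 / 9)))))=1748123692110688582761792074151803550538660843990744 / 25043664689641920285819721230978945923665965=69803030.58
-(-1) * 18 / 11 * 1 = 18 / 11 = 1.64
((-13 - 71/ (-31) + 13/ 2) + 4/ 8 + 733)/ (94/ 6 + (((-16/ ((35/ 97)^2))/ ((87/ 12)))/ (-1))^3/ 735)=248330743419071250000/ 7591031059030827227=32.71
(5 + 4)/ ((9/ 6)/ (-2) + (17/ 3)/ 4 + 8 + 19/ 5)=0.72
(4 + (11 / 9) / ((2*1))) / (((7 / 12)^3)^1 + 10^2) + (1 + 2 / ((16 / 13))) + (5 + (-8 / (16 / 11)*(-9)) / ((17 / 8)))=729149963 / 23547448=30.97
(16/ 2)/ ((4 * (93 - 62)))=0.06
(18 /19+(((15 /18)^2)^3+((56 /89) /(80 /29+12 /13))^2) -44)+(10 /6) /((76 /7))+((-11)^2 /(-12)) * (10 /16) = -41290480417108871 /845473628949696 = -48.84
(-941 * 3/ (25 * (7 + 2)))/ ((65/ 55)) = -10351/ 975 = -10.62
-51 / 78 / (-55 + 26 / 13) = 17 / 1378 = 0.01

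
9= 9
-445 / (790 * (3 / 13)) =-1157 / 474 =-2.44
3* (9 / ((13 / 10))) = 270 / 13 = 20.77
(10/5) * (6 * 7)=84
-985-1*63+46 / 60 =-31417 / 30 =-1047.23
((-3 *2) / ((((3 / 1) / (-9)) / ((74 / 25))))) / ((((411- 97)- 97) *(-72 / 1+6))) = -222 / 59675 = -0.00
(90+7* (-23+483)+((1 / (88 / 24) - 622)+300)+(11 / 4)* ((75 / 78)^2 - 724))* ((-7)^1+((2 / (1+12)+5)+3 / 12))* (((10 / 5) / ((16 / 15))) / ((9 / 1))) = -332.47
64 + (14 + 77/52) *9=10573/52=203.33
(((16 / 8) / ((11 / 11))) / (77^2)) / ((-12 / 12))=-2 / 5929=-0.00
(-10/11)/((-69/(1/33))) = 10/25047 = 0.00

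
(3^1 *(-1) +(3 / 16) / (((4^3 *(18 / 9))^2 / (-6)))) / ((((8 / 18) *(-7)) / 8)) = 505575 / 65536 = 7.71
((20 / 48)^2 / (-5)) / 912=-0.00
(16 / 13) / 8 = 2 / 13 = 0.15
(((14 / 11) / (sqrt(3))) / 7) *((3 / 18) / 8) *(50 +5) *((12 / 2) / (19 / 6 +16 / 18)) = 15 *sqrt(3) / 146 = 0.18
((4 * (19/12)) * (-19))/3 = -361/9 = -40.11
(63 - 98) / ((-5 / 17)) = 119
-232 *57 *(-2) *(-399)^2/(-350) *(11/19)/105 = -8291448/125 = -66331.58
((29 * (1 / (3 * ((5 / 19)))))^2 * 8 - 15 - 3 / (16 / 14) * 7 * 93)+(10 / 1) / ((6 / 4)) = 16339489 / 1800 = 9077.49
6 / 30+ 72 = 361 / 5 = 72.20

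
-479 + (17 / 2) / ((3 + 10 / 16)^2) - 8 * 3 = -422479 / 841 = -502.35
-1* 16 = -16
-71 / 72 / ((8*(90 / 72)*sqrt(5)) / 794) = -28187*sqrt(5) / 1800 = -35.02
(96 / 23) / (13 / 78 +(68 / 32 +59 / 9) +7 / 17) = 117504 / 260659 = 0.45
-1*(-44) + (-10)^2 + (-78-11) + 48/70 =1949/35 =55.69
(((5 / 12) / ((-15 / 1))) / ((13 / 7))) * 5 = -0.07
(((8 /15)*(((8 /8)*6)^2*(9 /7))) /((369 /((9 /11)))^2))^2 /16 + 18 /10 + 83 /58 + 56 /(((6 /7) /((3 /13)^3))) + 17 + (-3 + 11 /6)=192455354057355437129 /9687050543911015275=19.87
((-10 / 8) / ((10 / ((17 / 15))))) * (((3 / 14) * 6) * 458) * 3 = -250.26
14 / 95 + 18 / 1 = 1724 / 95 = 18.15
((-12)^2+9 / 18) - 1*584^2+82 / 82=-681821 / 2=-340910.50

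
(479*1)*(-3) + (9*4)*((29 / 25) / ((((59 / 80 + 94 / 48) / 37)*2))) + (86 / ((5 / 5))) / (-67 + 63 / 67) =-8245271734 / 7159055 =-1151.73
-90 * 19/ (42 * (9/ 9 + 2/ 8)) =-228/ 7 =-32.57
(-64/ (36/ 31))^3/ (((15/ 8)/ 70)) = -13666680832/ 2187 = -6249053.88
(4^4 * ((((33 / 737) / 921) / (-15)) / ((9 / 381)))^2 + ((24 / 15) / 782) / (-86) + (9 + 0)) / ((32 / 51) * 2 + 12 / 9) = 129639751786489027 / 37282098710943900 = 3.48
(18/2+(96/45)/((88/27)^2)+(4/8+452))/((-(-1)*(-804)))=-279329/486420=-0.57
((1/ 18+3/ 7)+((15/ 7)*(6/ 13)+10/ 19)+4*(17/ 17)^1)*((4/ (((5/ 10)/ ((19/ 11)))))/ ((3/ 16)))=11949760/ 27027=442.14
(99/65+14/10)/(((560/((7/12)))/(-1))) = -19/6240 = -0.00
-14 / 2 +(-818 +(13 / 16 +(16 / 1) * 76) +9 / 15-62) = 26433 / 80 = 330.41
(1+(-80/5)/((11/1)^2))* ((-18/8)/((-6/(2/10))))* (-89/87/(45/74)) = -23051/210540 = -0.11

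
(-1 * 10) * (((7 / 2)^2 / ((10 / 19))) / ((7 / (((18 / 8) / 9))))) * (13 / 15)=-1729 / 240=-7.20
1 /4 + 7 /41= 69 /164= 0.42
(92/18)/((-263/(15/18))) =-115/7101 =-0.02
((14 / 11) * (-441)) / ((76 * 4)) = -3087 / 1672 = -1.85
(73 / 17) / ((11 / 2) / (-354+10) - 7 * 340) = -50224 / 27836667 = -0.00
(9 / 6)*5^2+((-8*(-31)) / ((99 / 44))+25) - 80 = 1669 / 18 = 92.72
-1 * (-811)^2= -657721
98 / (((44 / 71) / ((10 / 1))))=17395 / 11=1581.36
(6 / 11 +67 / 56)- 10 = -5087 / 616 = -8.26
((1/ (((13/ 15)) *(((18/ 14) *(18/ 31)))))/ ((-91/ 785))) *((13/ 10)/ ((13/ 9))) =-24335/ 2028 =-12.00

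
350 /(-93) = -350 /93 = -3.76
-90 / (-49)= 90 / 49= 1.84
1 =1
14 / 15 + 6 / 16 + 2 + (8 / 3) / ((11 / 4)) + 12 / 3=8.28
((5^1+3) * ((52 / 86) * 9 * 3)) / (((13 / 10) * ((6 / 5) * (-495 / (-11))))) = 80 / 43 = 1.86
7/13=0.54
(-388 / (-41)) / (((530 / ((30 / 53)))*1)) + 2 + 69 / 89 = 28550339 / 10250041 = 2.79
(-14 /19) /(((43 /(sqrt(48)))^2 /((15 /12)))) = -0.02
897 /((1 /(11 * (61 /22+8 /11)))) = 34534.50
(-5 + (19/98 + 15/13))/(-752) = 99/20384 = 0.00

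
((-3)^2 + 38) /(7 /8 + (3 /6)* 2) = 376 /15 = 25.07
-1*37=-37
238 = 238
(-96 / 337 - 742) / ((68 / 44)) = -2751650 / 5729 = -480.30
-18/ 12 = -3/ 2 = -1.50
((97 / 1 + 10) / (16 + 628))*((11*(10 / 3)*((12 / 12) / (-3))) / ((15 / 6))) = -1177 / 1449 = -0.81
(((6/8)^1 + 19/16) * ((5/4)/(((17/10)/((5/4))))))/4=3875/8704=0.45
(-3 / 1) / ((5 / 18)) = -54 / 5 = -10.80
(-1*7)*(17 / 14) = -17 / 2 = -8.50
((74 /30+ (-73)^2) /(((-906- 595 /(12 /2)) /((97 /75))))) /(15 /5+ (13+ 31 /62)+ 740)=-31029136 /3421838625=-0.01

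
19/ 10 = 1.90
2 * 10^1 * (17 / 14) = 170 / 7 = 24.29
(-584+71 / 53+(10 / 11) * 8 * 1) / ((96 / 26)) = -1453621 / 9328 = -155.83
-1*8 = -8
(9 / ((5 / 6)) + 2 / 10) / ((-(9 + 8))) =-11 / 17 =-0.65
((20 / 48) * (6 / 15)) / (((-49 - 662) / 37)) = -37 / 4266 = -0.01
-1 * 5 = -5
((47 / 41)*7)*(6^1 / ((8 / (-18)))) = -8883 / 82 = -108.33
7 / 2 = 3.50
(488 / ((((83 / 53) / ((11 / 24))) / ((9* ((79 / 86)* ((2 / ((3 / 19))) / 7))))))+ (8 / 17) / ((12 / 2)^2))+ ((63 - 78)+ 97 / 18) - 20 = 5369342749 / 2548266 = 2107.06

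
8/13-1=-5/13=-0.38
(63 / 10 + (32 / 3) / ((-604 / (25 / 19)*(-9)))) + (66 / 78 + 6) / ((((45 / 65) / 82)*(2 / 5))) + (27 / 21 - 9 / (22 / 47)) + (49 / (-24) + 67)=496388176387 / 238586040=2080.54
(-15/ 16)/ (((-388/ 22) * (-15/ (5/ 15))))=-11/ 9312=-0.00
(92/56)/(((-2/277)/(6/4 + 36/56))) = -487.58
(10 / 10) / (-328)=-1 / 328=-0.00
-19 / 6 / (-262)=19 / 1572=0.01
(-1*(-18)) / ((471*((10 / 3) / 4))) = 0.05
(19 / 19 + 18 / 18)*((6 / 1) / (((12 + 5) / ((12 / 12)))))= 12 / 17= 0.71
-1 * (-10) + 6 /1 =16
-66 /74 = -33 /37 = -0.89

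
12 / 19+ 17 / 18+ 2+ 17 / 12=4.99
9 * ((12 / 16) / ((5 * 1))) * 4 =5.40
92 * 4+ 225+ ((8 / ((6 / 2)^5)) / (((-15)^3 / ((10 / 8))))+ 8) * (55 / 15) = 306234653 / 492075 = 622.33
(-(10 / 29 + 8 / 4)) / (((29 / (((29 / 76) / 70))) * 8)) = -17 / 308560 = -0.00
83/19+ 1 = 102/19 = 5.37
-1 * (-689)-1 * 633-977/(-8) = 1425/8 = 178.12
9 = 9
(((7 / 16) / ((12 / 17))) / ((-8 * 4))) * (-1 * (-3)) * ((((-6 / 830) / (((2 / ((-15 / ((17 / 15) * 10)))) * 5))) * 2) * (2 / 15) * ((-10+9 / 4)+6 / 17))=31689 / 288972800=0.00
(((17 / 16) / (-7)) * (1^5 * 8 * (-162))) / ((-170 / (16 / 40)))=-81 / 175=-0.46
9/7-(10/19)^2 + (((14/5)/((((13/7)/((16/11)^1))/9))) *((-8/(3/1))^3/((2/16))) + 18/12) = -32432260057/10840830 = -2991.68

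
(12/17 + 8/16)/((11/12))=1.32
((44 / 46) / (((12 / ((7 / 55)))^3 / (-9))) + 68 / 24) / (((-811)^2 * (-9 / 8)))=-94621657 / 24710906830500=-0.00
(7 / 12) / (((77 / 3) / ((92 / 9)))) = 23 / 99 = 0.23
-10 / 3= -3.33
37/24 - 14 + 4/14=-2045/168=-12.17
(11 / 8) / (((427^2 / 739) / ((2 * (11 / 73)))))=89419 / 53240068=0.00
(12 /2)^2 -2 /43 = 1546 /43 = 35.95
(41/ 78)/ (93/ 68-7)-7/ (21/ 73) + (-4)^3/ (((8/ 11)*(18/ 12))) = -1241165/ 14937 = -83.09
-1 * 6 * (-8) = 48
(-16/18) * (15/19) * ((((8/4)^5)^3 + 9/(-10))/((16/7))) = -2293697/228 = -10060.07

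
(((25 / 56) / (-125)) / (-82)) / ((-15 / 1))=-1 / 344400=-0.00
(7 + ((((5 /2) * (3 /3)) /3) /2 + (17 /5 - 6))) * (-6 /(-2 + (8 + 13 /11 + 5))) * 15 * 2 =-9537 /134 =-71.17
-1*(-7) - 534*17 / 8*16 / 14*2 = -18107 / 7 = -2586.71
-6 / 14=-3 / 7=-0.43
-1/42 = -0.02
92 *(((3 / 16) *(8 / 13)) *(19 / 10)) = 1311 / 65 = 20.17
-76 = -76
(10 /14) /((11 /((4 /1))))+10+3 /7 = 10.69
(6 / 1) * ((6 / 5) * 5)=36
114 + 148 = 262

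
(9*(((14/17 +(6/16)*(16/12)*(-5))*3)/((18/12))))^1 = -513/17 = -30.18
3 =3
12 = 12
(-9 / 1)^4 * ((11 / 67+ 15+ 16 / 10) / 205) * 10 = 5365.36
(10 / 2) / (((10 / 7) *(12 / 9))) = 21 / 8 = 2.62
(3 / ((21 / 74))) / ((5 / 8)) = 592 / 35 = 16.91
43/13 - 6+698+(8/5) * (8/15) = 678757/975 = 696.16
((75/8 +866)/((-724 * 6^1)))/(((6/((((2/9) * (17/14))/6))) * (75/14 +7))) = -119051/973959552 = -0.00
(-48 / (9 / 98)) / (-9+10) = -1568 / 3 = -522.67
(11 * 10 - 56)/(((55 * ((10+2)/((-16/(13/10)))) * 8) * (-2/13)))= 9/11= 0.82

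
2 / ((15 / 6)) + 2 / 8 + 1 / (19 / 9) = 579 / 380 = 1.52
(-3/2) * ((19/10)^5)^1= -7428297/200000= -37.14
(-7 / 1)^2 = 49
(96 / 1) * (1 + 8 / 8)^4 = 1536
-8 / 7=-1.14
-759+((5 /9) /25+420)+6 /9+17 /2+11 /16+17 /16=-59051 /180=-328.06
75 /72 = 25 /24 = 1.04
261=261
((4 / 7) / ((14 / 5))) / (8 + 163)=10 / 8379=0.00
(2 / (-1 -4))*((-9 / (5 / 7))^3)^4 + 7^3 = -7818376656538954587487 / 1220703125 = -6404814157036.71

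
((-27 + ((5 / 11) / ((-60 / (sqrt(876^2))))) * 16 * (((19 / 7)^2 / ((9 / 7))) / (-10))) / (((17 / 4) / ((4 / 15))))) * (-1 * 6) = -12.74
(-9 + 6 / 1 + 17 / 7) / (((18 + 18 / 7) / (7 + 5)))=-0.33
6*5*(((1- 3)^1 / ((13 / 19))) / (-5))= 228 / 13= 17.54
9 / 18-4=-7 / 2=-3.50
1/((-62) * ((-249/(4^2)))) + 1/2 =7735/15438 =0.50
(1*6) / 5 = 6 / 5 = 1.20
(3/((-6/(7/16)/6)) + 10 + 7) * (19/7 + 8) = 18825/112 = 168.08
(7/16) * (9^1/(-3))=-21/16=-1.31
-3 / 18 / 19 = -1 / 114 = -0.01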